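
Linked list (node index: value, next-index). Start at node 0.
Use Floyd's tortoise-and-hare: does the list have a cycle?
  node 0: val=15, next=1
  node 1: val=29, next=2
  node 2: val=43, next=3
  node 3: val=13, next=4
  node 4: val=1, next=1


Floyd's tortoise (slow, +1) and hare (fast, +2):
  init: slow=0, fast=0
  step 1: slow=1, fast=2
  step 2: slow=2, fast=4
  step 3: slow=3, fast=2
  step 4: slow=4, fast=4
  slow == fast at node 4: cycle detected

Cycle: yes


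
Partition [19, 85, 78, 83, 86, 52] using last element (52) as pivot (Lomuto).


Pivot: 52
  19 <= 52: advance i (no swap)
Place pivot at 1: [19, 52, 78, 83, 86, 85]

Partitioned: [19, 52, 78, 83, 86, 85]


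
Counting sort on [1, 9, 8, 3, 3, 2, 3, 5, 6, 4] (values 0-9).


Input: [1, 9, 8, 3, 3, 2, 3, 5, 6, 4]
Counts: [0, 1, 1, 3, 1, 1, 1, 0, 1, 1]

Sorted: [1, 2, 3, 3, 3, 4, 5, 6, 8, 9]


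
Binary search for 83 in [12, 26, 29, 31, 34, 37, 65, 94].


Step 1: lo=0, hi=7, mid=3, val=31
Step 2: lo=4, hi=7, mid=5, val=37
Step 3: lo=6, hi=7, mid=6, val=65
Step 4: lo=7, hi=7, mid=7, val=94

Not found


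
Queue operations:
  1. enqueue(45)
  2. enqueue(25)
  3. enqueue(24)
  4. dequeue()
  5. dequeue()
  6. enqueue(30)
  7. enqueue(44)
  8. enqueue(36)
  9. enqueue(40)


enqueue(45) -> [45]
enqueue(25) -> [45, 25]
enqueue(24) -> [45, 25, 24]
dequeue()->45, [25, 24]
dequeue()->25, [24]
enqueue(30) -> [24, 30]
enqueue(44) -> [24, 30, 44]
enqueue(36) -> [24, 30, 44, 36]
enqueue(40) -> [24, 30, 44, 36, 40]

Final queue: [24, 30, 44, 36, 40]


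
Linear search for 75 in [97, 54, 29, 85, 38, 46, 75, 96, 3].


i=0: 97!=75
i=1: 54!=75
i=2: 29!=75
i=3: 85!=75
i=4: 38!=75
i=5: 46!=75
i=6: 75==75 found!

Found at 6, 7 comps


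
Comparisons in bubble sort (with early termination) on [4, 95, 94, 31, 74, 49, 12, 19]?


Algorithm: bubble sort (with early termination)
Input: [4, 95, 94, 31, 74, 49, 12, 19]
Sorted: [4, 12, 19, 31, 49, 74, 94, 95]

27


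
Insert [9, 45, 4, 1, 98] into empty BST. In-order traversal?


Insert 9: root
Insert 45: R from 9
Insert 4: L from 9
Insert 1: L from 9 -> L from 4
Insert 98: R from 9 -> R from 45

In-order: [1, 4, 9, 45, 98]


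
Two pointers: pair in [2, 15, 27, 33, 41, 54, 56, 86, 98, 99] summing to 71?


lo=0(2)+hi=9(99)=101
lo=0(2)+hi=8(98)=100
lo=0(2)+hi=7(86)=88
lo=0(2)+hi=6(56)=58
lo=1(15)+hi=6(56)=71

Yes: 15+56=71


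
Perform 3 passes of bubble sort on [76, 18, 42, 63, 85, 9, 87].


Initial: [76, 18, 42, 63, 85, 9, 87]
Pass 1: [18, 42, 63, 76, 9, 85, 87] (4 swaps)
Pass 2: [18, 42, 63, 9, 76, 85, 87] (1 swaps)
Pass 3: [18, 42, 9, 63, 76, 85, 87] (1 swaps)

After 3 passes: [18, 42, 9, 63, 76, 85, 87]


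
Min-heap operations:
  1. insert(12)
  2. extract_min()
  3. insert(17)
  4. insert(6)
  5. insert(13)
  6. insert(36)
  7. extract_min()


insert(12) -> [12]
extract_min()->12, []
insert(17) -> [17]
insert(6) -> [6, 17]
insert(13) -> [6, 17, 13]
insert(36) -> [6, 17, 13, 36]
extract_min()->6, [13, 17, 36]

Final heap: [13, 17, 36]


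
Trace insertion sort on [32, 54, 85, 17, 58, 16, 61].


Initial: [32, 54, 85, 17, 58, 16, 61]
Insert 54: [32, 54, 85, 17, 58, 16, 61]
Insert 85: [32, 54, 85, 17, 58, 16, 61]
Insert 17: [17, 32, 54, 85, 58, 16, 61]
Insert 58: [17, 32, 54, 58, 85, 16, 61]
Insert 16: [16, 17, 32, 54, 58, 85, 61]
Insert 61: [16, 17, 32, 54, 58, 61, 85]

Sorted: [16, 17, 32, 54, 58, 61, 85]


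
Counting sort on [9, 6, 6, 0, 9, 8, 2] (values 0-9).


Input: [9, 6, 6, 0, 9, 8, 2]
Counts: [1, 0, 1, 0, 0, 0, 2, 0, 1, 2]

Sorted: [0, 2, 6, 6, 8, 9, 9]


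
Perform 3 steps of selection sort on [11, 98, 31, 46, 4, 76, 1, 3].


Initial: [11, 98, 31, 46, 4, 76, 1, 3]
Step 1: min=1 at 6
  Swap: [1, 98, 31, 46, 4, 76, 11, 3]
Step 2: min=3 at 7
  Swap: [1, 3, 31, 46, 4, 76, 11, 98]
Step 3: min=4 at 4
  Swap: [1, 3, 4, 46, 31, 76, 11, 98]

After 3 steps: [1, 3, 4, 46, 31, 76, 11, 98]


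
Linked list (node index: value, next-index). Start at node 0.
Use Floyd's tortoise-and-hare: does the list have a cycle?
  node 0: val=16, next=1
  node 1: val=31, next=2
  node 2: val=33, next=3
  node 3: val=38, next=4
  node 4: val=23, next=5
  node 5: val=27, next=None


Floyd's tortoise (slow, +1) and hare (fast, +2):
  init: slow=0, fast=0
  step 1: slow=1, fast=2
  step 2: slow=2, fast=4
  step 3: fast 4->5->None, no cycle

Cycle: no


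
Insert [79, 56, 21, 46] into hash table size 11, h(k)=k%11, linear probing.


Insert 79: h=2 -> slot 2
Insert 56: h=1 -> slot 1
Insert 21: h=10 -> slot 10
Insert 46: h=2, 1 probes -> slot 3

Table: [None, 56, 79, 46, None, None, None, None, None, None, 21]


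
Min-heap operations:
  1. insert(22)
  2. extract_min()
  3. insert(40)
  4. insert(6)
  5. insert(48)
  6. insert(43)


insert(22) -> [22]
extract_min()->22, []
insert(40) -> [40]
insert(6) -> [6, 40]
insert(48) -> [6, 40, 48]
insert(43) -> [6, 40, 48, 43]

Final heap: [6, 40, 48, 43]


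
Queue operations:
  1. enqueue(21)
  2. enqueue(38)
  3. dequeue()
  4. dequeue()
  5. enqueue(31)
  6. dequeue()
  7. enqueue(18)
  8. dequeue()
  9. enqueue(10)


enqueue(21) -> [21]
enqueue(38) -> [21, 38]
dequeue()->21, [38]
dequeue()->38, []
enqueue(31) -> [31]
dequeue()->31, []
enqueue(18) -> [18]
dequeue()->18, []
enqueue(10) -> [10]

Final queue: [10]


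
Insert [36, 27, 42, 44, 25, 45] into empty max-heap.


Insert 36: [36]
Insert 27: [36, 27]
Insert 42: [42, 27, 36]
Insert 44: [44, 42, 36, 27]
Insert 25: [44, 42, 36, 27, 25]
Insert 45: [45, 42, 44, 27, 25, 36]

Final heap: [45, 42, 44, 27, 25, 36]


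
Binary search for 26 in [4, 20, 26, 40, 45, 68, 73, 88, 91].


Step 1: lo=0, hi=8, mid=4, val=45
Step 2: lo=0, hi=3, mid=1, val=20
Step 3: lo=2, hi=3, mid=2, val=26

Found at index 2


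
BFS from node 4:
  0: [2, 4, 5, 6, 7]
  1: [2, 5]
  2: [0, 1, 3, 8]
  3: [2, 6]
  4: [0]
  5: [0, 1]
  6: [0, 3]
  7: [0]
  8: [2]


Visit 4, enqueue [0]
Visit 0, enqueue [2, 5, 6, 7]
Visit 2, enqueue [1, 3, 8]
Visit 5, enqueue []
Visit 6, enqueue []
Visit 7, enqueue []
Visit 1, enqueue []
Visit 3, enqueue []
Visit 8, enqueue []

BFS order: [4, 0, 2, 5, 6, 7, 1, 3, 8]


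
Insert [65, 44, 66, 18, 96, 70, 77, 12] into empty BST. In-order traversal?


Insert 65: root
Insert 44: L from 65
Insert 66: R from 65
Insert 18: L from 65 -> L from 44
Insert 96: R from 65 -> R from 66
Insert 70: R from 65 -> R from 66 -> L from 96
Insert 77: R from 65 -> R from 66 -> L from 96 -> R from 70
Insert 12: L from 65 -> L from 44 -> L from 18

In-order: [12, 18, 44, 65, 66, 70, 77, 96]


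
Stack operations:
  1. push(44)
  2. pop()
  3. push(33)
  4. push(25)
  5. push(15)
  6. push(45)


push(44) -> [44]
pop()->44, []
push(33) -> [33]
push(25) -> [33, 25]
push(15) -> [33, 25, 15]
push(45) -> [33, 25, 15, 45]

Final stack: [33, 25, 15, 45]


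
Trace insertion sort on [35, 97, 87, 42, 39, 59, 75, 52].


Initial: [35, 97, 87, 42, 39, 59, 75, 52]
Insert 97: [35, 97, 87, 42, 39, 59, 75, 52]
Insert 87: [35, 87, 97, 42, 39, 59, 75, 52]
Insert 42: [35, 42, 87, 97, 39, 59, 75, 52]
Insert 39: [35, 39, 42, 87, 97, 59, 75, 52]
Insert 59: [35, 39, 42, 59, 87, 97, 75, 52]
Insert 75: [35, 39, 42, 59, 75, 87, 97, 52]
Insert 52: [35, 39, 42, 52, 59, 75, 87, 97]

Sorted: [35, 39, 42, 52, 59, 75, 87, 97]


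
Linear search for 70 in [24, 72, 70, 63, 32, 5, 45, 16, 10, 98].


i=0: 24!=70
i=1: 72!=70
i=2: 70==70 found!

Found at 2, 3 comps


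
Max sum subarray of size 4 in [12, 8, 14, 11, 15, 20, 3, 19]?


[0:4]: 45
[1:5]: 48
[2:6]: 60
[3:7]: 49
[4:8]: 57

Max: 60 at [2:6]


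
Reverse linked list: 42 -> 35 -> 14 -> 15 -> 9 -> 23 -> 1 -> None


Step 1: curr=42, set curr.next=prev(None) | reversed so far: 42
Step 2: curr=35, set curr.next=prev(42) | reversed so far: 35 -> 42
Step 3: curr=14, set curr.next=prev(35) | reversed so far: 14 -> 35 -> 42
Step 4: curr=15, set curr.next=prev(14) | reversed so far: 15 -> 14 -> 35 -> 42
Step 5: curr=9, set curr.next=prev(15) | reversed so far: 9 -> 15 -> 14 -> 35 -> 42
Step 6: curr=23, set curr.next=prev(9) | reversed so far: 23 -> 9 -> 15 -> 14 -> 35 -> 42
Step 7: curr=1, set curr.next=prev(23) | reversed so far: 1 -> 23 -> 9 -> 15 -> 14 -> 35 -> 42

1 -> 23 -> 9 -> 15 -> 14 -> 35 -> 42 -> None


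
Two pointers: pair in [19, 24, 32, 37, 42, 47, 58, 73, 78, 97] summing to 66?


lo=0(19)+hi=9(97)=116
lo=0(19)+hi=8(78)=97
lo=0(19)+hi=7(73)=92
lo=0(19)+hi=6(58)=77
lo=0(19)+hi=5(47)=66

Yes: 19+47=66


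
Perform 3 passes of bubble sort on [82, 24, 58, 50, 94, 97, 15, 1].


Initial: [82, 24, 58, 50, 94, 97, 15, 1]
Pass 1: [24, 58, 50, 82, 94, 15, 1, 97] (5 swaps)
Pass 2: [24, 50, 58, 82, 15, 1, 94, 97] (3 swaps)
Pass 3: [24, 50, 58, 15, 1, 82, 94, 97] (2 swaps)

After 3 passes: [24, 50, 58, 15, 1, 82, 94, 97]


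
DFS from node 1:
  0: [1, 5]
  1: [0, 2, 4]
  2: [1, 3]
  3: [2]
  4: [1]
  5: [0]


Visit 1, push [4, 2, 0]
Visit 0, push [5]
Visit 5, push []
Visit 2, push [3]
Visit 3, push []
Visit 4, push []

DFS order: [1, 0, 5, 2, 3, 4]


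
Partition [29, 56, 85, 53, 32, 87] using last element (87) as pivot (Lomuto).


Pivot: 87
  29 <= 87: advance i (no swap)
  56 <= 87: advance i (no swap)
  85 <= 87: advance i (no swap)
  53 <= 87: advance i (no swap)
  32 <= 87: advance i (no swap)
Place pivot at 5: [29, 56, 85, 53, 32, 87]

Partitioned: [29, 56, 85, 53, 32, 87]


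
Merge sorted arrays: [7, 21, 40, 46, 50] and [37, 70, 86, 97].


Take 7 from A
Take 21 from A
Take 37 from B
Take 40 from A
Take 46 from A
Take 50 from A

Merged: [7, 21, 37, 40, 46, 50, 70, 86, 97]


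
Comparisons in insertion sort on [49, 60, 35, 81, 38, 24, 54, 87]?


Algorithm: insertion sort
Input: [49, 60, 35, 81, 38, 24, 54, 87]
Sorted: [24, 35, 38, 49, 54, 60, 81, 87]

17


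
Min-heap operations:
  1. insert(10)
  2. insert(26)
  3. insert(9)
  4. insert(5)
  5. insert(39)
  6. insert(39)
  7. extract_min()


insert(10) -> [10]
insert(26) -> [10, 26]
insert(9) -> [9, 26, 10]
insert(5) -> [5, 9, 10, 26]
insert(39) -> [5, 9, 10, 26, 39]
insert(39) -> [5, 9, 10, 26, 39, 39]
extract_min()->5, [9, 26, 10, 39, 39]

Final heap: [9, 26, 10, 39, 39]


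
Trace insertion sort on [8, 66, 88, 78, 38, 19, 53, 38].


Initial: [8, 66, 88, 78, 38, 19, 53, 38]
Insert 66: [8, 66, 88, 78, 38, 19, 53, 38]
Insert 88: [8, 66, 88, 78, 38, 19, 53, 38]
Insert 78: [8, 66, 78, 88, 38, 19, 53, 38]
Insert 38: [8, 38, 66, 78, 88, 19, 53, 38]
Insert 19: [8, 19, 38, 66, 78, 88, 53, 38]
Insert 53: [8, 19, 38, 53, 66, 78, 88, 38]
Insert 38: [8, 19, 38, 38, 53, 66, 78, 88]

Sorted: [8, 19, 38, 38, 53, 66, 78, 88]


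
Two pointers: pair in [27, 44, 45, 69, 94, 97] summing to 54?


lo=0(27)+hi=5(97)=124
lo=0(27)+hi=4(94)=121
lo=0(27)+hi=3(69)=96
lo=0(27)+hi=2(45)=72
lo=0(27)+hi=1(44)=71

No pair found


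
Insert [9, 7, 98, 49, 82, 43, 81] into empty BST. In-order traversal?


Insert 9: root
Insert 7: L from 9
Insert 98: R from 9
Insert 49: R from 9 -> L from 98
Insert 82: R from 9 -> L from 98 -> R from 49
Insert 43: R from 9 -> L from 98 -> L from 49
Insert 81: R from 9 -> L from 98 -> R from 49 -> L from 82

In-order: [7, 9, 43, 49, 81, 82, 98]


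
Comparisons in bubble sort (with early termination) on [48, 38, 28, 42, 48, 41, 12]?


Algorithm: bubble sort (with early termination)
Input: [48, 38, 28, 42, 48, 41, 12]
Sorted: [12, 28, 38, 41, 42, 48, 48]

21


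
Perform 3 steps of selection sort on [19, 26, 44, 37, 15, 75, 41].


Initial: [19, 26, 44, 37, 15, 75, 41]
Step 1: min=15 at 4
  Swap: [15, 26, 44, 37, 19, 75, 41]
Step 2: min=19 at 4
  Swap: [15, 19, 44, 37, 26, 75, 41]
Step 3: min=26 at 4
  Swap: [15, 19, 26, 37, 44, 75, 41]

After 3 steps: [15, 19, 26, 37, 44, 75, 41]


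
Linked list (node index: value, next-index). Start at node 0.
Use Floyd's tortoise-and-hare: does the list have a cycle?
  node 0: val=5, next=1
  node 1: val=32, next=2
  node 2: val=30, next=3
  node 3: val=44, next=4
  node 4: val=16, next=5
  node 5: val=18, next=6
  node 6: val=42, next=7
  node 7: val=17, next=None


Floyd's tortoise (slow, +1) and hare (fast, +2):
  init: slow=0, fast=0
  step 1: slow=1, fast=2
  step 2: slow=2, fast=4
  step 3: slow=3, fast=6
  step 4: fast 6->7->None, no cycle

Cycle: no


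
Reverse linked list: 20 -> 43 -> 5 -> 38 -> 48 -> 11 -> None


Step 1: curr=20, set curr.next=prev(None) | reversed so far: 20
Step 2: curr=43, set curr.next=prev(20) | reversed so far: 43 -> 20
Step 3: curr=5, set curr.next=prev(43) | reversed so far: 5 -> 43 -> 20
Step 4: curr=38, set curr.next=prev(5) | reversed so far: 38 -> 5 -> 43 -> 20
Step 5: curr=48, set curr.next=prev(38) | reversed so far: 48 -> 38 -> 5 -> 43 -> 20
Step 6: curr=11, set curr.next=prev(48) | reversed so far: 11 -> 48 -> 38 -> 5 -> 43 -> 20

11 -> 48 -> 38 -> 5 -> 43 -> 20 -> None


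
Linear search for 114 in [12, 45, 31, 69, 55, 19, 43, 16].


i=0: 12!=114
i=1: 45!=114
i=2: 31!=114
i=3: 69!=114
i=4: 55!=114
i=5: 19!=114
i=6: 43!=114
i=7: 16!=114

Not found, 8 comps


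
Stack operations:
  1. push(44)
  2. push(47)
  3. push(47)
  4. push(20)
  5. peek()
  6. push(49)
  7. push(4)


push(44) -> [44]
push(47) -> [44, 47]
push(47) -> [44, 47, 47]
push(20) -> [44, 47, 47, 20]
peek()->20
push(49) -> [44, 47, 47, 20, 49]
push(4) -> [44, 47, 47, 20, 49, 4]

Final stack: [44, 47, 47, 20, 49, 4]


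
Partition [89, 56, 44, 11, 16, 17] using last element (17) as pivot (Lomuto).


Pivot: 17
  11 <= 17: swap -> [11, 56, 44, 89, 16, 17]
  16 <= 17: swap -> [11, 16, 44, 89, 56, 17]
Place pivot at 2: [11, 16, 17, 89, 56, 44]

Partitioned: [11, 16, 17, 89, 56, 44]


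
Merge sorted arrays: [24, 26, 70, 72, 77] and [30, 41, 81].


Take 24 from A
Take 26 from A
Take 30 from B
Take 41 from B
Take 70 from A
Take 72 from A
Take 77 from A

Merged: [24, 26, 30, 41, 70, 72, 77, 81]


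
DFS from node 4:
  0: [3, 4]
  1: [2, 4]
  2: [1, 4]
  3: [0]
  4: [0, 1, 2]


Visit 4, push [2, 1, 0]
Visit 0, push [3]
Visit 3, push []
Visit 1, push [2]
Visit 2, push []

DFS order: [4, 0, 3, 1, 2]


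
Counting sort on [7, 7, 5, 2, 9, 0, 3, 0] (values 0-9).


Input: [7, 7, 5, 2, 9, 0, 3, 0]
Counts: [2, 0, 1, 1, 0, 1, 0, 2, 0, 1]

Sorted: [0, 0, 2, 3, 5, 7, 7, 9]


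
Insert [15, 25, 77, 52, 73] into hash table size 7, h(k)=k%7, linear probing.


Insert 15: h=1 -> slot 1
Insert 25: h=4 -> slot 4
Insert 77: h=0 -> slot 0
Insert 52: h=3 -> slot 3
Insert 73: h=3, 2 probes -> slot 5

Table: [77, 15, None, 52, 25, 73, None]


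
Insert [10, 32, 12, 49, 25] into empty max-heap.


Insert 10: [10]
Insert 32: [32, 10]
Insert 12: [32, 10, 12]
Insert 49: [49, 32, 12, 10]
Insert 25: [49, 32, 12, 10, 25]

Final heap: [49, 32, 12, 10, 25]


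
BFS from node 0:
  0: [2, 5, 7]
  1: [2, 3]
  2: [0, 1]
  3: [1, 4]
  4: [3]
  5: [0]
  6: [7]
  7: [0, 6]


Visit 0, enqueue [2, 5, 7]
Visit 2, enqueue [1]
Visit 5, enqueue []
Visit 7, enqueue [6]
Visit 1, enqueue [3]
Visit 6, enqueue []
Visit 3, enqueue [4]
Visit 4, enqueue []

BFS order: [0, 2, 5, 7, 1, 6, 3, 4]


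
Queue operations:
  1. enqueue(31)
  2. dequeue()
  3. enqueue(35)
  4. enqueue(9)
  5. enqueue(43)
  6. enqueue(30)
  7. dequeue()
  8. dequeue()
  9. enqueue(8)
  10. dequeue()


enqueue(31) -> [31]
dequeue()->31, []
enqueue(35) -> [35]
enqueue(9) -> [35, 9]
enqueue(43) -> [35, 9, 43]
enqueue(30) -> [35, 9, 43, 30]
dequeue()->35, [9, 43, 30]
dequeue()->9, [43, 30]
enqueue(8) -> [43, 30, 8]
dequeue()->43, [30, 8]

Final queue: [30, 8]


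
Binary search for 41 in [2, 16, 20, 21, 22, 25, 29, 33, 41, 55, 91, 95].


Step 1: lo=0, hi=11, mid=5, val=25
Step 2: lo=6, hi=11, mid=8, val=41

Found at index 8


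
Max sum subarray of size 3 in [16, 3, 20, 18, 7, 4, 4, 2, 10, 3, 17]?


[0:3]: 39
[1:4]: 41
[2:5]: 45
[3:6]: 29
[4:7]: 15
[5:8]: 10
[6:9]: 16
[7:10]: 15
[8:11]: 30

Max: 45 at [2:5]


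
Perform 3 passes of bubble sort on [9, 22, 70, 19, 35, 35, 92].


Initial: [9, 22, 70, 19, 35, 35, 92]
Pass 1: [9, 22, 19, 35, 35, 70, 92] (3 swaps)
Pass 2: [9, 19, 22, 35, 35, 70, 92] (1 swaps)
Pass 3: [9, 19, 22, 35, 35, 70, 92] (0 swaps)

After 3 passes: [9, 19, 22, 35, 35, 70, 92]


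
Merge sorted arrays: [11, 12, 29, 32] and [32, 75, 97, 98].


Take 11 from A
Take 12 from A
Take 29 from A
Take 32 from A

Merged: [11, 12, 29, 32, 32, 75, 97, 98]


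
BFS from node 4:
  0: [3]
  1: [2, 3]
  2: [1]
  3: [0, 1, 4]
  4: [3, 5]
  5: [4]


Visit 4, enqueue [3, 5]
Visit 3, enqueue [0, 1]
Visit 5, enqueue []
Visit 0, enqueue []
Visit 1, enqueue [2]
Visit 2, enqueue []

BFS order: [4, 3, 5, 0, 1, 2]


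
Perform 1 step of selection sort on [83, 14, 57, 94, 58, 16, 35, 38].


Initial: [83, 14, 57, 94, 58, 16, 35, 38]
Step 1: min=14 at 1
  Swap: [14, 83, 57, 94, 58, 16, 35, 38]

After 1 step: [14, 83, 57, 94, 58, 16, 35, 38]


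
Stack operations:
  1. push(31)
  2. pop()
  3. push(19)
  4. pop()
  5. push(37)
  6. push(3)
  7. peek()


push(31) -> [31]
pop()->31, []
push(19) -> [19]
pop()->19, []
push(37) -> [37]
push(3) -> [37, 3]
peek()->3

Final stack: [37, 3]


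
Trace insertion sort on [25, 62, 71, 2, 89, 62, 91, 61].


Initial: [25, 62, 71, 2, 89, 62, 91, 61]
Insert 62: [25, 62, 71, 2, 89, 62, 91, 61]
Insert 71: [25, 62, 71, 2, 89, 62, 91, 61]
Insert 2: [2, 25, 62, 71, 89, 62, 91, 61]
Insert 89: [2, 25, 62, 71, 89, 62, 91, 61]
Insert 62: [2, 25, 62, 62, 71, 89, 91, 61]
Insert 91: [2, 25, 62, 62, 71, 89, 91, 61]
Insert 61: [2, 25, 61, 62, 62, 71, 89, 91]

Sorted: [2, 25, 61, 62, 62, 71, 89, 91]


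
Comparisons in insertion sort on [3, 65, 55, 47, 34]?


Algorithm: insertion sort
Input: [3, 65, 55, 47, 34]
Sorted: [3, 34, 47, 55, 65]

10


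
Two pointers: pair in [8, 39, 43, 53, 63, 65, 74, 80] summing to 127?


lo=0(8)+hi=7(80)=88
lo=1(39)+hi=7(80)=119
lo=2(43)+hi=7(80)=123
lo=3(53)+hi=7(80)=133
lo=3(53)+hi=6(74)=127

Yes: 53+74=127


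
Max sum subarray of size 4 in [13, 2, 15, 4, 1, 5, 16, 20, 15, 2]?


[0:4]: 34
[1:5]: 22
[2:6]: 25
[3:7]: 26
[4:8]: 42
[5:9]: 56
[6:10]: 53

Max: 56 at [5:9]


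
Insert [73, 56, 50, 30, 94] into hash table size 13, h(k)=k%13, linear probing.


Insert 73: h=8 -> slot 8
Insert 56: h=4 -> slot 4
Insert 50: h=11 -> slot 11
Insert 30: h=4, 1 probes -> slot 5
Insert 94: h=3 -> slot 3

Table: [None, None, None, 94, 56, 30, None, None, 73, None, None, 50, None]


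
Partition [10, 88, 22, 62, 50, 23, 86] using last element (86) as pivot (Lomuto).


Pivot: 86
  10 <= 86: advance i (no swap)
  22 <= 86: swap -> [10, 22, 88, 62, 50, 23, 86]
  62 <= 86: swap -> [10, 22, 62, 88, 50, 23, 86]
  50 <= 86: swap -> [10, 22, 62, 50, 88, 23, 86]
  23 <= 86: swap -> [10, 22, 62, 50, 23, 88, 86]
Place pivot at 5: [10, 22, 62, 50, 23, 86, 88]

Partitioned: [10, 22, 62, 50, 23, 86, 88]


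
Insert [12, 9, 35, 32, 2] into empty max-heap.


Insert 12: [12]
Insert 9: [12, 9]
Insert 35: [35, 9, 12]
Insert 32: [35, 32, 12, 9]
Insert 2: [35, 32, 12, 9, 2]

Final heap: [35, 32, 12, 9, 2]


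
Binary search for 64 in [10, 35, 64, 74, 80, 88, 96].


Step 1: lo=0, hi=6, mid=3, val=74
Step 2: lo=0, hi=2, mid=1, val=35
Step 3: lo=2, hi=2, mid=2, val=64

Found at index 2


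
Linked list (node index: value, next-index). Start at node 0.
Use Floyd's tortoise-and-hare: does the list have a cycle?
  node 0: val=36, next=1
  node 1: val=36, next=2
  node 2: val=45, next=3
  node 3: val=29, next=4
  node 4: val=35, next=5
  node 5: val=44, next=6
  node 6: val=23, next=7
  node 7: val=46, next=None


Floyd's tortoise (slow, +1) and hare (fast, +2):
  init: slow=0, fast=0
  step 1: slow=1, fast=2
  step 2: slow=2, fast=4
  step 3: slow=3, fast=6
  step 4: fast 6->7->None, no cycle

Cycle: no


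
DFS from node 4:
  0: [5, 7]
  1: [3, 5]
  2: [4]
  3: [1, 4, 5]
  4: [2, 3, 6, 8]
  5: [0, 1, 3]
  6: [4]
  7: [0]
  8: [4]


Visit 4, push [8, 6, 3, 2]
Visit 2, push []
Visit 3, push [5, 1]
Visit 1, push [5]
Visit 5, push [0]
Visit 0, push [7]
Visit 7, push []
Visit 6, push []
Visit 8, push []

DFS order: [4, 2, 3, 1, 5, 0, 7, 6, 8]


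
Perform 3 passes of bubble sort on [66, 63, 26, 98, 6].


Initial: [66, 63, 26, 98, 6]
Pass 1: [63, 26, 66, 6, 98] (3 swaps)
Pass 2: [26, 63, 6, 66, 98] (2 swaps)
Pass 3: [26, 6, 63, 66, 98] (1 swaps)

After 3 passes: [26, 6, 63, 66, 98]


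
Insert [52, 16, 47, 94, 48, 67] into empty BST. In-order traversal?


Insert 52: root
Insert 16: L from 52
Insert 47: L from 52 -> R from 16
Insert 94: R from 52
Insert 48: L from 52 -> R from 16 -> R from 47
Insert 67: R from 52 -> L from 94

In-order: [16, 47, 48, 52, 67, 94]


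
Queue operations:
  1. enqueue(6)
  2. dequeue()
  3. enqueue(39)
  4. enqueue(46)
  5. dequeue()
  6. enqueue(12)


enqueue(6) -> [6]
dequeue()->6, []
enqueue(39) -> [39]
enqueue(46) -> [39, 46]
dequeue()->39, [46]
enqueue(12) -> [46, 12]

Final queue: [46, 12]


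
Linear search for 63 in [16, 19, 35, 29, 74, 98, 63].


i=0: 16!=63
i=1: 19!=63
i=2: 35!=63
i=3: 29!=63
i=4: 74!=63
i=5: 98!=63
i=6: 63==63 found!

Found at 6, 7 comps


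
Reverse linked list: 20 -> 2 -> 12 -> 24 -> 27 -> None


Step 1: curr=20, set curr.next=prev(None) | reversed so far: 20
Step 2: curr=2, set curr.next=prev(20) | reversed so far: 2 -> 20
Step 3: curr=12, set curr.next=prev(2) | reversed so far: 12 -> 2 -> 20
Step 4: curr=24, set curr.next=prev(12) | reversed so far: 24 -> 12 -> 2 -> 20
Step 5: curr=27, set curr.next=prev(24) | reversed so far: 27 -> 24 -> 12 -> 2 -> 20

27 -> 24 -> 12 -> 2 -> 20 -> None


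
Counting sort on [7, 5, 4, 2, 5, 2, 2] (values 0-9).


Input: [7, 5, 4, 2, 5, 2, 2]
Counts: [0, 0, 3, 0, 1, 2, 0, 1, 0, 0]

Sorted: [2, 2, 2, 4, 5, 5, 7]


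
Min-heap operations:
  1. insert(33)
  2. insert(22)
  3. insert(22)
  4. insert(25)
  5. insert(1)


insert(33) -> [33]
insert(22) -> [22, 33]
insert(22) -> [22, 33, 22]
insert(25) -> [22, 25, 22, 33]
insert(1) -> [1, 22, 22, 33, 25]

Final heap: [1, 22, 22, 33, 25]


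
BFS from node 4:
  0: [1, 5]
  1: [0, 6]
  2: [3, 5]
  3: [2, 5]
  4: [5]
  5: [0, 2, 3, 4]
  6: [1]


Visit 4, enqueue [5]
Visit 5, enqueue [0, 2, 3]
Visit 0, enqueue [1]
Visit 2, enqueue []
Visit 3, enqueue []
Visit 1, enqueue [6]
Visit 6, enqueue []

BFS order: [4, 5, 0, 2, 3, 1, 6]


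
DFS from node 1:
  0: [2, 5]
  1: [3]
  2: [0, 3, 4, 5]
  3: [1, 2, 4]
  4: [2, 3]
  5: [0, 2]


Visit 1, push [3]
Visit 3, push [4, 2]
Visit 2, push [5, 4, 0]
Visit 0, push [5]
Visit 5, push []
Visit 4, push []

DFS order: [1, 3, 2, 0, 5, 4]


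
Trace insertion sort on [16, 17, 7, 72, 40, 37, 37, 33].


Initial: [16, 17, 7, 72, 40, 37, 37, 33]
Insert 17: [16, 17, 7, 72, 40, 37, 37, 33]
Insert 7: [7, 16, 17, 72, 40, 37, 37, 33]
Insert 72: [7, 16, 17, 72, 40, 37, 37, 33]
Insert 40: [7, 16, 17, 40, 72, 37, 37, 33]
Insert 37: [7, 16, 17, 37, 40, 72, 37, 33]
Insert 37: [7, 16, 17, 37, 37, 40, 72, 33]
Insert 33: [7, 16, 17, 33, 37, 37, 40, 72]

Sorted: [7, 16, 17, 33, 37, 37, 40, 72]


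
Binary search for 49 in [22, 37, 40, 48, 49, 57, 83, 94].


Step 1: lo=0, hi=7, mid=3, val=48
Step 2: lo=4, hi=7, mid=5, val=57
Step 3: lo=4, hi=4, mid=4, val=49

Found at index 4


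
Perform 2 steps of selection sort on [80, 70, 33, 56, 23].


Initial: [80, 70, 33, 56, 23]
Step 1: min=23 at 4
  Swap: [23, 70, 33, 56, 80]
Step 2: min=33 at 2
  Swap: [23, 33, 70, 56, 80]

After 2 steps: [23, 33, 70, 56, 80]


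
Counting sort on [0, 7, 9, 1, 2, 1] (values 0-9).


Input: [0, 7, 9, 1, 2, 1]
Counts: [1, 2, 1, 0, 0, 0, 0, 1, 0, 1]

Sorted: [0, 1, 1, 2, 7, 9]


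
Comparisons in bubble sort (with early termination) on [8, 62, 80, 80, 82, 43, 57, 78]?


Algorithm: bubble sort (with early termination)
Input: [8, 62, 80, 80, 82, 43, 57, 78]
Sorted: [8, 43, 57, 62, 78, 80, 80, 82]

25


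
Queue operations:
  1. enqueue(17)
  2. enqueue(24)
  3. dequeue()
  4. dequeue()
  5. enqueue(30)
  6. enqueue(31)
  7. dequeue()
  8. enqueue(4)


enqueue(17) -> [17]
enqueue(24) -> [17, 24]
dequeue()->17, [24]
dequeue()->24, []
enqueue(30) -> [30]
enqueue(31) -> [30, 31]
dequeue()->30, [31]
enqueue(4) -> [31, 4]

Final queue: [31, 4]


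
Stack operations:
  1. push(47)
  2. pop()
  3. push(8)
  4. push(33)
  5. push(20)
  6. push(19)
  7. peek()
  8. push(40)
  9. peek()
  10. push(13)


push(47) -> [47]
pop()->47, []
push(8) -> [8]
push(33) -> [8, 33]
push(20) -> [8, 33, 20]
push(19) -> [8, 33, 20, 19]
peek()->19
push(40) -> [8, 33, 20, 19, 40]
peek()->40
push(13) -> [8, 33, 20, 19, 40, 13]

Final stack: [8, 33, 20, 19, 40, 13]


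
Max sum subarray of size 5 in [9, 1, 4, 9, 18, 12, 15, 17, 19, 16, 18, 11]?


[0:5]: 41
[1:6]: 44
[2:7]: 58
[3:8]: 71
[4:9]: 81
[5:10]: 79
[6:11]: 85
[7:12]: 81

Max: 85 at [6:11]


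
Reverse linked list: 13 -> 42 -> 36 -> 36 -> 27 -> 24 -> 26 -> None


Step 1: curr=13, set curr.next=prev(None) | reversed so far: 13
Step 2: curr=42, set curr.next=prev(13) | reversed so far: 42 -> 13
Step 3: curr=36, set curr.next=prev(42) | reversed so far: 36 -> 42 -> 13
Step 4: curr=36, set curr.next=prev(36) | reversed so far: 36 -> 36 -> 42 -> 13
Step 5: curr=27, set curr.next=prev(36) | reversed so far: 27 -> 36 -> 36 -> 42 -> 13
Step 6: curr=24, set curr.next=prev(27) | reversed so far: 24 -> 27 -> 36 -> 36 -> 42 -> 13
Step 7: curr=26, set curr.next=prev(24) | reversed so far: 26 -> 24 -> 27 -> 36 -> 36 -> 42 -> 13

26 -> 24 -> 27 -> 36 -> 36 -> 42 -> 13 -> None


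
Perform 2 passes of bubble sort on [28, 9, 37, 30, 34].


Initial: [28, 9, 37, 30, 34]
Pass 1: [9, 28, 30, 34, 37] (3 swaps)
Pass 2: [9, 28, 30, 34, 37] (0 swaps)

After 2 passes: [9, 28, 30, 34, 37]


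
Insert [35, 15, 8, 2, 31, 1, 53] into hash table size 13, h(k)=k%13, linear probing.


Insert 35: h=9 -> slot 9
Insert 15: h=2 -> slot 2
Insert 8: h=8 -> slot 8
Insert 2: h=2, 1 probes -> slot 3
Insert 31: h=5 -> slot 5
Insert 1: h=1 -> slot 1
Insert 53: h=1, 3 probes -> slot 4

Table: [None, 1, 15, 2, 53, 31, None, None, 8, 35, None, None, None]


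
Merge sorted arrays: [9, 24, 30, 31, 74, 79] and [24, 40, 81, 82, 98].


Take 9 from A
Take 24 from A
Take 24 from B
Take 30 from A
Take 31 from A
Take 40 from B
Take 74 from A
Take 79 from A

Merged: [9, 24, 24, 30, 31, 40, 74, 79, 81, 82, 98]


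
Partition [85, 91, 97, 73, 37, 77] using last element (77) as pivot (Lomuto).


Pivot: 77
  73 <= 77: swap -> [73, 91, 97, 85, 37, 77]
  37 <= 77: swap -> [73, 37, 97, 85, 91, 77]
Place pivot at 2: [73, 37, 77, 85, 91, 97]

Partitioned: [73, 37, 77, 85, 91, 97]


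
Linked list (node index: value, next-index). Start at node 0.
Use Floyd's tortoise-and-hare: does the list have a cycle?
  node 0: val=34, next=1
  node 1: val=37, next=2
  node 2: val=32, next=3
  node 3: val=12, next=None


Floyd's tortoise (slow, +1) and hare (fast, +2):
  init: slow=0, fast=0
  step 1: slow=1, fast=2
  step 2: fast 2->3->None, no cycle

Cycle: no


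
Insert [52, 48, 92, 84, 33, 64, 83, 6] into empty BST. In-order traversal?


Insert 52: root
Insert 48: L from 52
Insert 92: R from 52
Insert 84: R from 52 -> L from 92
Insert 33: L from 52 -> L from 48
Insert 64: R from 52 -> L from 92 -> L from 84
Insert 83: R from 52 -> L from 92 -> L from 84 -> R from 64
Insert 6: L from 52 -> L from 48 -> L from 33

In-order: [6, 33, 48, 52, 64, 83, 84, 92]


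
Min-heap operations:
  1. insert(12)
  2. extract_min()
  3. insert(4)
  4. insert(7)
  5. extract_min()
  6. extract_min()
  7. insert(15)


insert(12) -> [12]
extract_min()->12, []
insert(4) -> [4]
insert(7) -> [4, 7]
extract_min()->4, [7]
extract_min()->7, []
insert(15) -> [15]

Final heap: [15]


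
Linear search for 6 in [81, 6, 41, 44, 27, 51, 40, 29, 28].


i=0: 81!=6
i=1: 6==6 found!

Found at 1, 2 comps


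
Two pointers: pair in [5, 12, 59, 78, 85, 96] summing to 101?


lo=0(5)+hi=5(96)=101

Yes: 5+96=101


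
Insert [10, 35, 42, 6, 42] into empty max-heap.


Insert 10: [10]
Insert 35: [35, 10]
Insert 42: [42, 10, 35]
Insert 6: [42, 10, 35, 6]
Insert 42: [42, 42, 35, 6, 10]

Final heap: [42, 42, 35, 6, 10]


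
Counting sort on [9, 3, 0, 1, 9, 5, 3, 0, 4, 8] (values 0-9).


Input: [9, 3, 0, 1, 9, 5, 3, 0, 4, 8]
Counts: [2, 1, 0, 2, 1, 1, 0, 0, 1, 2]

Sorted: [0, 0, 1, 3, 3, 4, 5, 8, 9, 9]


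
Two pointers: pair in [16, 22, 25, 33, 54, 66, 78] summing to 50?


lo=0(16)+hi=6(78)=94
lo=0(16)+hi=5(66)=82
lo=0(16)+hi=4(54)=70
lo=0(16)+hi=3(33)=49
lo=1(22)+hi=3(33)=55
lo=1(22)+hi=2(25)=47

No pair found


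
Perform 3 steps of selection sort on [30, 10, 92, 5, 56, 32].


Initial: [30, 10, 92, 5, 56, 32]
Step 1: min=5 at 3
  Swap: [5, 10, 92, 30, 56, 32]
Step 2: min=10 at 1
  Swap: [5, 10, 92, 30, 56, 32]
Step 3: min=30 at 3
  Swap: [5, 10, 30, 92, 56, 32]

After 3 steps: [5, 10, 30, 92, 56, 32]


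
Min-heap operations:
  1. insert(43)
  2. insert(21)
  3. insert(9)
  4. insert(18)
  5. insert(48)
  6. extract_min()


insert(43) -> [43]
insert(21) -> [21, 43]
insert(9) -> [9, 43, 21]
insert(18) -> [9, 18, 21, 43]
insert(48) -> [9, 18, 21, 43, 48]
extract_min()->9, [18, 43, 21, 48]

Final heap: [18, 43, 21, 48]


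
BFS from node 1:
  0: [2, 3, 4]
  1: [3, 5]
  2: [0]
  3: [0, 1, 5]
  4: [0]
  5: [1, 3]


Visit 1, enqueue [3, 5]
Visit 3, enqueue [0]
Visit 5, enqueue []
Visit 0, enqueue [2, 4]
Visit 2, enqueue []
Visit 4, enqueue []

BFS order: [1, 3, 5, 0, 2, 4]


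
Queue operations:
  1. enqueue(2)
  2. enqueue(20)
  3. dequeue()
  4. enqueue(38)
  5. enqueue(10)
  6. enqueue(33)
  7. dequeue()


enqueue(2) -> [2]
enqueue(20) -> [2, 20]
dequeue()->2, [20]
enqueue(38) -> [20, 38]
enqueue(10) -> [20, 38, 10]
enqueue(33) -> [20, 38, 10, 33]
dequeue()->20, [38, 10, 33]

Final queue: [38, 10, 33]


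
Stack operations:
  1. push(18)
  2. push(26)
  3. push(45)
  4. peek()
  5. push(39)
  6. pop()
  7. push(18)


push(18) -> [18]
push(26) -> [18, 26]
push(45) -> [18, 26, 45]
peek()->45
push(39) -> [18, 26, 45, 39]
pop()->39, [18, 26, 45]
push(18) -> [18, 26, 45, 18]

Final stack: [18, 26, 45, 18]


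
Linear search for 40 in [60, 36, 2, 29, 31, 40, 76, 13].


i=0: 60!=40
i=1: 36!=40
i=2: 2!=40
i=3: 29!=40
i=4: 31!=40
i=5: 40==40 found!

Found at 5, 6 comps


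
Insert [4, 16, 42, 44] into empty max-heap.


Insert 4: [4]
Insert 16: [16, 4]
Insert 42: [42, 4, 16]
Insert 44: [44, 42, 16, 4]

Final heap: [44, 42, 16, 4]


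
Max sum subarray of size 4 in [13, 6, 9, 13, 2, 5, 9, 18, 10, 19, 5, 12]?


[0:4]: 41
[1:5]: 30
[2:6]: 29
[3:7]: 29
[4:8]: 34
[5:9]: 42
[6:10]: 56
[7:11]: 52
[8:12]: 46

Max: 56 at [6:10]


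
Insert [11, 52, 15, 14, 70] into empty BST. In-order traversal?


Insert 11: root
Insert 52: R from 11
Insert 15: R from 11 -> L from 52
Insert 14: R from 11 -> L from 52 -> L from 15
Insert 70: R from 11 -> R from 52

In-order: [11, 14, 15, 52, 70]


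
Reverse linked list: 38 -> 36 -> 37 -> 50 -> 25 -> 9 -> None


Step 1: curr=38, set curr.next=prev(None) | reversed so far: 38
Step 2: curr=36, set curr.next=prev(38) | reversed so far: 36 -> 38
Step 3: curr=37, set curr.next=prev(36) | reversed so far: 37 -> 36 -> 38
Step 4: curr=50, set curr.next=prev(37) | reversed so far: 50 -> 37 -> 36 -> 38
Step 5: curr=25, set curr.next=prev(50) | reversed so far: 25 -> 50 -> 37 -> 36 -> 38
Step 6: curr=9, set curr.next=prev(25) | reversed so far: 9 -> 25 -> 50 -> 37 -> 36 -> 38

9 -> 25 -> 50 -> 37 -> 36 -> 38 -> None


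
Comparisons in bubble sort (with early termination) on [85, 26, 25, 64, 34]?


Algorithm: bubble sort (with early termination)
Input: [85, 26, 25, 64, 34]
Sorted: [25, 26, 34, 64, 85]

9


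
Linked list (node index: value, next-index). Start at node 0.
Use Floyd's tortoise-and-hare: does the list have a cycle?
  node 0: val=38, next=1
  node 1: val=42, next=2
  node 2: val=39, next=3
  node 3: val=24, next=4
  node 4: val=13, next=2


Floyd's tortoise (slow, +1) and hare (fast, +2):
  init: slow=0, fast=0
  step 1: slow=1, fast=2
  step 2: slow=2, fast=4
  step 3: slow=3, fast=3
  slow == fast at node 3: cycle detected

Cycle: yes


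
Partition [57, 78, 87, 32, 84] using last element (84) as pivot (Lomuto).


Pivot: 84
  57 <= 84: advance i (no swap)
  78 <= 84: advance i (no swap)
  32 <= 84: swap -> [57, 78, 32, 87, 84]
Place pivot at 3: [57, 78, 32, 84, 87]

Partitioned: [57, 78, 32, 84, 87]


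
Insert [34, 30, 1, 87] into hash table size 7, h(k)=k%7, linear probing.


Insert 34: h=6 -> slot 6
Insert 30: h=2 -> slot 2
Insert 1: h=1 -> slot 1
Insert 87: h=3 -> slot 3

Table: [None, 1, 30, 87, None, None, 34]


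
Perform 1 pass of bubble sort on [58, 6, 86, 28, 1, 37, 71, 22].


Initial: [58, 6, 86, 28, 1, 37, 71, 22]
Pass 1: [6, 58, 28, 1, 37, 71, 22, 86] (6 swaps)

After 1 pass: [6, 58, 28, 1, 37, 71, 22, 86]


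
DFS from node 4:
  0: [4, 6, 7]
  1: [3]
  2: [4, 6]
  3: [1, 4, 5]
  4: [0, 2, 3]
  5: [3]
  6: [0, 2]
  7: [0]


Visit 4, push [3, 2, 0]
Visit 0, push [7, 6]
Visit 6, push [2]
Visit 2, push []
Visit 7, push []
Visit 3, push [5, 1]
Visit 1, push []
Visit 5, push []

DFS order: [4, 0, 6, 2, 7, 3, 1, 5]


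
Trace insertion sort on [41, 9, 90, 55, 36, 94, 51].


Initial: [41, 9, 90, 55, 36, 94, 51]
Insert 9: [9, 41, 90, 55, 36, 94, 51]
Insert 90: [9, 41, 90, 55, 36, 94, 51]
Insert 55: [9, 41, 55, 90, 36, 94, 51]
Insert 36: [9, 36, 41, 55, 90, 94, 51]
Insert 94: [9, 36, 41, 55, 90, 94, 51]
Insert 51: [9, 36, 41, 51, 55, 90, 94]

Sorted: [9, 36, 41, 51, 55, 90, 94]


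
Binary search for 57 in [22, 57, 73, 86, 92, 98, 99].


Step 1: lo=0, hi=6, mid=3, val=86
Step 2: lo=0, hi=2, mid=1, val=57

Found at index 1


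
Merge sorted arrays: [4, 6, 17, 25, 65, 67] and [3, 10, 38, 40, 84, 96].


Take 3 from B
Take 4 from A
Take 6 from A
Take 10 from B
Take 17 from A
Take 25 from A
Take 38 from B
Take 40 from B
Take 65 from A
Take 67 from A

Merged: [3, 4, 6, 10, 17, 25, 38, 40, 65, 67, 84, 96]


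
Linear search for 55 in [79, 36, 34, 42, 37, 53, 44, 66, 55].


i=0: 79!=55
i=1: 36!=55
i=2: 34!=55
i=3: 42!=55
i=4: 37!=55
i=5: 53!=55
i=6: 44!=55
i=7: 66!=55
i=8: 55==55 found!

Found at 8, 9 comps


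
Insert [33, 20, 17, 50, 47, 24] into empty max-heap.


Insert 33: [33]
Insert 20: [33, 20]
Insert 17: [33, 20, 17]
Insert 50: [50, 33, 17, 20]
Insert 47: [50, 47, 17, 20, 33]
Insert 24: [50, 47, 24, 20, 33, 17]

Final heap: [50, 47, 24, 20, 33, 17]


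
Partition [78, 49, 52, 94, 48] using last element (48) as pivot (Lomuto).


Pivot: 48
Place pivot at 0: [48, 49, 52, 94, 78]

Partitioned: [48, 49, 52, 94, 78]


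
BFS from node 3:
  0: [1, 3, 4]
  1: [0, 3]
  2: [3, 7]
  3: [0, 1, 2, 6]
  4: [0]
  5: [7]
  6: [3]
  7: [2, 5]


Visit 3, enqueue [0, 1, 2, 6]
Visit 0, enqueue [4]
Visit 1, enqueue []
Visit 2, enqueue [7]
Visit 6, enqueue []
Visit 4, enqueue []
Visit 7, enqueue [5]
Visit 5, enqueue []

BFS order: [3, 0, 1, 2, 6, 4, 7, 5]


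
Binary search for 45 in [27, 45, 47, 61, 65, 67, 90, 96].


Step 1: lo=0, hi=7, mid=3, val=61
Step 2: lo=0, hi=2, mid=1, val=45

Found at index 1


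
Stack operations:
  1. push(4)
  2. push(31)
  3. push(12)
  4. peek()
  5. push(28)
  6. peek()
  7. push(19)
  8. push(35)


push(4) -> [4]
push(31) -> [4, 31]
push(12) -> [4, 31, 12]
peek()->12
push(28) -> [4, 31, 12, 28]
peek()->28
push(19) -> [4, 31, 12, 28, 19]
push(35) -> [4, 31, 12, 28, 19, 35]

Final stack: [4, 31, 12, 28, 19, 35]


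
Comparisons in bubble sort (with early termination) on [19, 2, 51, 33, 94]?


Algorithm: bubble sort (with early termination)
Input: [19, 2, 51, 33, 94]
Sorted: [2, 19, 33, 51, 94]

7


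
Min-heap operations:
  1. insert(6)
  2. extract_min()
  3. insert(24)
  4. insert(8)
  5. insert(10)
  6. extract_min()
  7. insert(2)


insert(6) -> [6]
extract_min()->6, []
insert(24) -> [24]
insert(8) -> [8, 24]
insert(10) -> [8, 24, 10]
extract_min()->8, [10, 24]
insert(2) -> [2, 24, 10]

Final heap: [2, 24, 10]


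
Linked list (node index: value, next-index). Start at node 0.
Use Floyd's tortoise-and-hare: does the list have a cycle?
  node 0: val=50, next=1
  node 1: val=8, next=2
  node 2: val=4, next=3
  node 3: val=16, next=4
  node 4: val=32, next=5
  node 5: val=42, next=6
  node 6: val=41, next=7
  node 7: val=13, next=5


Floyd's tortoise (slow, +1) and hare (fast, +2):
  init: slow=0, fast=0
  step 1: slow=1, fast=2
  step 2: slow=2, fast=4
  step 3: slow=3, fast=6
  step 4: slow=4, fast=5
  step 5: slow=5, fast=7
  step 6: slow=6, fast=6
  slow == fast at node 6: cycle detected

Cycle: yes


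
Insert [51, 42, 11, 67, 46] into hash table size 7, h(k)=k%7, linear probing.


Insert 51: h=2 -> slot 2
Insert 42: h=0 -> slot 0
Insert 11: h=4 -> slot 4
Insert 67: h=4, 1 probes -> slot 5
Insert 46: h=4, 2 probes -> slot 6

Table: [42, None, 51, None, 11, 67, 46]


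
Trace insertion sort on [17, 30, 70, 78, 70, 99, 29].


Initial: [17, 30, 70, 78, 70, 99, 29]
Insert 30: [17, 30, 70, 78, 70, 99, 29]
Insert 70: [17, 30, 70, 78, 70, 99, 29]
Insert 78: [17, 30, 70, 78, 70, 99, 29]
Insert 70: [17, 30, 70, 70, 78, 99, 29]
Insert 99: [17, 30, 70, 70, 78, 99, 29]
Insert 29: [17, 29, 30, 70, 70, 78, 99]

Sorted: [17, 29, 30, 70, 70, 78, 99]


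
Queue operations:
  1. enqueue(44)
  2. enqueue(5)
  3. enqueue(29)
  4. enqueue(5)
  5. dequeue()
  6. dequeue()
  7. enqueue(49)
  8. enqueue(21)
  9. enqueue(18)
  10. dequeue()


enqueue(44) -> [44]
enqueue(5) -> [44, 5]
enqueue(29) -> [44, 5, 29]
enqueue(5) -> [44, 5, 29, 5]
dequeue()->44, [5, 29, 5]
dequeue()->5, [29, 5]
enqueue(49) -> [29, 5, 49]
enqueue(21) -> [29, 5, 49, 21]
enqueue(18) -> [29, 5, 49, 21, 18]
dequeue()->29, [5, 49, 21, 18]

Final queue: [5, 49, 21, 18]


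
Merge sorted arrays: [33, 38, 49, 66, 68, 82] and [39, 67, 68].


Take 33 from A
Take 38 from A
Take 39 from B
Take 49 from A
Take 66 from A
Take 67 from B
Take 68 from A
Take 68 from B

Merged: [33, 38, 39, 49, 66, 67, 68, 68, 82]


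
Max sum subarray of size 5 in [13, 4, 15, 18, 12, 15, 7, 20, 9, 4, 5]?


[0:5]: 62
[1:6]: 64
[2:7]: 67
[3:8]: 72
[4:9]: 63
[5:10]: 55
[6:11]: 45

Max: 72 at [3:8]


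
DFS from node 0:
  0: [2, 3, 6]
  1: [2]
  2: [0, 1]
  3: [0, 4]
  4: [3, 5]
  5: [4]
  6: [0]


Visit 0, push [6, 3, 2]
Visit 2, push [1]
Visit 1, push []
Visit 3, push [4]
Visit 4, push [5]
Visit 5, push []
Visit 6, push []

DFS order: [0, 2, 1, 3, 4, 5, 6]


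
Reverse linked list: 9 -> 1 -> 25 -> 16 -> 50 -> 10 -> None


Step 1: curr=9, set curr.next=prev(None) | reversed so far: 9
Step 2: curr=1, set curr.next=prev(9) | reversed so far: 1 -> 9
Step 3: curr=25, set curr.next=prev(1) | reversed so far: 25 -> 1 -> 9
Step 4: curr=16, set curr.next=prev(25) | reversed so far: 16 -> 25 -> 1 -> 9
Step 5: curr=50, set curr.next=prev(16) | reversed so far: 50 -> 16 -> 25 -> 1 -> 9
Step 6: curr=10, set curr.next=prev(50) | reversed so far: 10 -> 50 -> 16 -> 25 -> 1 -> 9

10 -> 50 -> 16 -> 25 -> 1 -> 9 -> None


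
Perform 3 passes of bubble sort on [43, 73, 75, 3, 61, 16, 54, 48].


Initial: [43, 73, 75, 3, 61, 16, 54, 48]
Pass 1: [43, 73, 3, 61, 16, 54, 48, 75] (5 swaps)
Pass 2: [43, 3, 61, 16, 54, 48, 73, 75] (5 swaps)
Pass 3: [3, 43, 16, 54, 48, 61, 73, 75] (4 swaps)

After 3 passes: [3, 43, 16, 54, 48, 61, 73, 75]


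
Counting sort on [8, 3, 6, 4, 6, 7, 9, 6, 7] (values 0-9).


Input: [8, 3, 6, 4, 6, 7, 9, 6, 7]
Counts: [0, 0, 0, 1, 1, 0, 3, 2, 1, 1]

Sorted: [3, 4, 6, 6, 6, 7, 7, 8, 9]


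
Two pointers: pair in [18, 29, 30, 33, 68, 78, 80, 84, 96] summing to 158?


lo=0(18)+hi=8(96)=114
lo=1(29)+hi=8(96)=125
lo=2(30)+hi=8(96)=126
lo=3(33)+hi=8(96)=129
lo=4(68)+hi=8(96)=164
lo=4(68)+hi=7(84)=152
lo=5(78)+hi=7(84)=162
lo=5(78)+hi=6(80)=158

Yes: 78+80=158


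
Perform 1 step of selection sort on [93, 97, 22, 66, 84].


Initial: [93, 97, 22, 66, 84]
Step 1: min=22 at 2
  Swap: [22, 97, 93, 66, 84]

After 1 step: [22, 97, 93, 66, 84]


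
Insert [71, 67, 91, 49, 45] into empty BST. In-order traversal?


Insert 71: root
Insert 67: L from 71
Insert 91: R from 71
Insert 49: L from 71 -> L from 67
Insert 45: L from 71 -> L from 67 -> L from 49

In-order: [45, 49, 67, 71, 91]
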